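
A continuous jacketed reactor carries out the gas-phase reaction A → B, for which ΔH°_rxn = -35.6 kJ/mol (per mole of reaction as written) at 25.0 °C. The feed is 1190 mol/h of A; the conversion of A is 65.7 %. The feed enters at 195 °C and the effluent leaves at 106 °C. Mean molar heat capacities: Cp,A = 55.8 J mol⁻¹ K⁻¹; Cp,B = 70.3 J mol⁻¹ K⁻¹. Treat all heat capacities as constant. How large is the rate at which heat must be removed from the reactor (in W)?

Extent of reaction ξ = 0.657 × 1190 = 781.83 mol/h
Reaction term: ξ·ΔH°_rxn = 781.83 × -35.6 = -27833 kJ/h
Sensible, feed 195→25 °C: -11288 kJ/h
Outlet flows (mol/h): A 408.17, B 781.83
Sensible, products 25→106 °C: 6296.8 kJ/h
Q = ΔH = -32825 kJ/h = -9.118 kW
Heat removed = 9118 W

Q_out = 9120 W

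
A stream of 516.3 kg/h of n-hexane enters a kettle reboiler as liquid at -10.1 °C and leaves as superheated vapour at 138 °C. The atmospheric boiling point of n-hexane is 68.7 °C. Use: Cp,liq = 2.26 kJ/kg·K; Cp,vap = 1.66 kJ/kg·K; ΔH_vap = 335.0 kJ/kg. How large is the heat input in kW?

Q = 90.1 kW

liquid -10.1→68.7 °C: 178.09 kJ/kg
vaporisation at 68.7 °C: 335 kJ/kg
vapour 68.7→138 °C: 115.04 kJ/kg
Δh = 178.09 + 335 + 115.04 = 628.13 kJ/kg
Q = ṁ·Δh = 516.3 kg/h × 628.13 kJ/kg = 324300 kJ/h
|Q| = 90.084 kW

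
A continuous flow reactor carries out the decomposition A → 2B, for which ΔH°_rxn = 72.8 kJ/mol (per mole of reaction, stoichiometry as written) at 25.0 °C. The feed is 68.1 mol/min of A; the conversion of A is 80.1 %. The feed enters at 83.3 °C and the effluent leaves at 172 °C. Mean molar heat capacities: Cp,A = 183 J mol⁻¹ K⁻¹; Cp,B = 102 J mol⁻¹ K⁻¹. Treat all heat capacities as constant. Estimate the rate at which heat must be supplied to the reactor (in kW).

Q_in = 87.4 kW

Extent of reaction ξ = 0.801 × 68.1 = 54.548 mol/min
Reaction term: ξ·ΔH°_rxn = 54.548 × 72.8 = 3971.1 kJ/min
Sensible, feed 83.3→25 °C: -726.55 kJ/min
Outlet flows (mol/min): A 13.552, B 109.1
Sensible, products 25→172 °C: 2000.3 kJ/min
Q = ΔH = 5244.9 kJ/min = 87.415 kW
Heat supplied = 87.415 kW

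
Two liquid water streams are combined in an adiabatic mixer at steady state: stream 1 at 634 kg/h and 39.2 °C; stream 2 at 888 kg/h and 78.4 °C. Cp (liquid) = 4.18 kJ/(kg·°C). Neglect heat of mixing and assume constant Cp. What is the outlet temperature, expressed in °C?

No heat crosses the boundary, so H_out = H_in.
Σ ṁᵢCp,ᵢTᵢ = 634×4.18×39.2 + 888×4.18×78.4 = 394890
Σ ṁᵢCp,ᵢ = 634×4.18 + 888×4.18 = 6362
T_out = 394890 / 6362 = 62.071 °C

T_out = 62.1 °C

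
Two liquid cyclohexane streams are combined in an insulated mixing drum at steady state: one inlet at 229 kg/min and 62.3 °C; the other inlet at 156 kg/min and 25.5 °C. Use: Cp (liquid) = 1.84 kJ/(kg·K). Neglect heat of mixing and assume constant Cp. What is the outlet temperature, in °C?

T_out = 47.4 °C

No heat crosses the boundary, so H_out = H_in.
T_out = Σ ṁᵢCp,ᵢTᵢ / Σ ṁᵢCp,ᵢ
      = 33570 / 708.4 = 47.389 °C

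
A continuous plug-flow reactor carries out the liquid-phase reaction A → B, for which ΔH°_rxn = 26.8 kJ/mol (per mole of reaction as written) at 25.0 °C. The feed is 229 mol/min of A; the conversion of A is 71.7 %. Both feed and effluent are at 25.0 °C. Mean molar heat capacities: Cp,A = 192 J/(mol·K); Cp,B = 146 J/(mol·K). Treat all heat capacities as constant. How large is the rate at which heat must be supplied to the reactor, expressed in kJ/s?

Q_in = 73.3 kJ/s

Extent of reaction ξ = 0.717 × 229 = 164.19 mol/min
Reaction term: ξ·ΔH°_rxn = 164.19 × 26.8 = 4400.4 kJ/min
Q = ΔH = 4400.4 kJ/min = 73.34 kW
Heat supplied = 73.34 kJ/s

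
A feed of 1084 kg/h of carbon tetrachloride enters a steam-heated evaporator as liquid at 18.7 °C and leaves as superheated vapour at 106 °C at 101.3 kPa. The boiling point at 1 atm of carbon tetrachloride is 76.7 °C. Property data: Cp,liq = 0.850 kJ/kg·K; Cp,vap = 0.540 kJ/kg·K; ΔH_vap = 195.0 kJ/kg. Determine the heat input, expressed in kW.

Q = 78.3 kW

liquid 18.7→76.7 °C: 49.3 kJ/kg
vaporisation at 76.7 °C: 195 kJ/kg
vapour 76.7→106 °C: 15.822 kJ/kg
Δh = 49.3 + 195 + 15.822 = 260.12 kJ/kg
Q = ṁ·Δh = 1084 kg/h × 260.12 kJ/kg = 281970 kJ/h
|Q| = 78.326 kW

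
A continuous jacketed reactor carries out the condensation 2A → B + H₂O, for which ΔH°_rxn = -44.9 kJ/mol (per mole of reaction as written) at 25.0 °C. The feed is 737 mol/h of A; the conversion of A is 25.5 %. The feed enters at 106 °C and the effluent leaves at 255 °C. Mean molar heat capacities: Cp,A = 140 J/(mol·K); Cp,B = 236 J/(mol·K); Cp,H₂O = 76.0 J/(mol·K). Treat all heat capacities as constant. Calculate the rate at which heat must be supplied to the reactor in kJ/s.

Q_in = 3.29 kJ/s

Extent of reaction ξ = 0.255 × 737 / 2 = 93.968 mol/h
Reaction term: ξ·ΔH°_rxn = 93.968 × -44.9 = -4219.1 kJ/h
Sensible, feed 106→25 °C: -8357.6 kJ/h
Outlet flows (mol/h): A 549.07, B 93.968, H₂O 93.968
Sensible, products 25→255 °C: 24423 kJ/h
Q = ΔH = 11846 kJ/h = 3.2906 kW
Heat supplied = 3.2906 kJ/s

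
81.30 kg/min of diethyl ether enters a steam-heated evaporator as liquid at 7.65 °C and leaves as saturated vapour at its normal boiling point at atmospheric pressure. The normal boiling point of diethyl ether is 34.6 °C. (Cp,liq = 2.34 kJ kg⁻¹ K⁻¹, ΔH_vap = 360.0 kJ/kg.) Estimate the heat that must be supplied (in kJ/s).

Q = 573 kJ/s

liquid 7.65→34.6 °C: 63.063 kJ/kg
vaporisation at 34.6 °C: 360 kJ/kg
Δh = 63.063 + 360 = 423.06 kJ/kg
Q = ṁ·Δh = 81.30 kg/min × 423.06 kJ/kg = 34395 kJ/min
|Q| = 573.25 kW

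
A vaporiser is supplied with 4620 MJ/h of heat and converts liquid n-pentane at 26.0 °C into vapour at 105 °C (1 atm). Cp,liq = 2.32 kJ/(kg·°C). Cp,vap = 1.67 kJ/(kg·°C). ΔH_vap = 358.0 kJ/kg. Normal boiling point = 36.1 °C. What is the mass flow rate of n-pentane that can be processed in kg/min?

Δh = 2.32×(36.1−26.0) + 358.0 + 1.67×(105−36.1) = 496.5 kJ/kg
Q = 4620 MJ/h = 1283.3 kJ/s = 77000 kJ/min
ṁ = Q/Δh = 77000 / 496.5 = 155.09 kg/min

ṁ = 155 kg/min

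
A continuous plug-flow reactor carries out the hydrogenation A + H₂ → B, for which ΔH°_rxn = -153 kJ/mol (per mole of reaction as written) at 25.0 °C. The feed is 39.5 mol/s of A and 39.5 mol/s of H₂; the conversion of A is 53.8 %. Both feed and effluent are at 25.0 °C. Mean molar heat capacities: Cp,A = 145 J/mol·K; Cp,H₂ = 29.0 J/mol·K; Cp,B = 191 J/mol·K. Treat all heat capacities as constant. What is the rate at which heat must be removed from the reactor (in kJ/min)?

Q_out = 195000 kJ/min

Extent of reaction ξ = 0.538 × 39.5 = 21.251 mol/s
Reaction term: ξ·ΔH°_rxn = 21.251 × -153 = -3251.4 kJ/s
Q = ΔH = -3251.4 kJ/s = -3251.4 kW
Heat removed = 195080 kJ/min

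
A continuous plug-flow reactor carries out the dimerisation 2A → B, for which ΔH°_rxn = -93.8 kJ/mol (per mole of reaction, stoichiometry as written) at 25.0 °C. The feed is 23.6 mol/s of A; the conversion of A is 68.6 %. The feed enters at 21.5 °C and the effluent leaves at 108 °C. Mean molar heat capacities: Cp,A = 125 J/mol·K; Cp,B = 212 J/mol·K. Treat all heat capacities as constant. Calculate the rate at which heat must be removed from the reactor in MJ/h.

Extent of reaction ξ = 0.686 × 23.6 / 2 = 8.0948 mol/s
Reaction term: ξ·ΔH°_rxn = 8.0948 × -93.8 = -759.29 kJ/s
Sensible, feed 21.5→25 °C: 10.325 kJ/s
Outlet flows (mol/s): A 7.4104, B 8.0948
Sensible, products 25→108 °C: 219.32 kJ/s
Q = ΔH = -529.65 kJ/s = -529.65 kW
Heat removed = 1906.7 MJ/h

Q_out = 1910 MJ/h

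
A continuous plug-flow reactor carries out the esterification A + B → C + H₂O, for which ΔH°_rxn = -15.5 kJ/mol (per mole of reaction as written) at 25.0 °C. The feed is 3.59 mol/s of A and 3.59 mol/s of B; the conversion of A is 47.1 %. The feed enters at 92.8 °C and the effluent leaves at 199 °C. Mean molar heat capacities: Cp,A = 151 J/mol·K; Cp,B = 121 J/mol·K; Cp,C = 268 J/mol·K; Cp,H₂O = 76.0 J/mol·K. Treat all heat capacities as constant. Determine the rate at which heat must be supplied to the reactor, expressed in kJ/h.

Q_in = 355000 kJ/h

Extent of reaction ξ = 0.471 × 3.59 = 1.6909 mol/s
Reaction term: ξ·ΔH°_rxn = 1.6909 × -15.5 = -26.209 kJ/s
Sensible, feed 92.8→25 °C: -66.205 kJ/s
Outlet flows (mol/s): A 1.8991, B 1.8991, C 1.6909, H₂O 1.6909
Sensible, products 25→199 °C: 191.09 kJ/s
Q = ΔH = 98.677 kJ/s = 98.677 kW
Heat supplied = 355240 kJ/h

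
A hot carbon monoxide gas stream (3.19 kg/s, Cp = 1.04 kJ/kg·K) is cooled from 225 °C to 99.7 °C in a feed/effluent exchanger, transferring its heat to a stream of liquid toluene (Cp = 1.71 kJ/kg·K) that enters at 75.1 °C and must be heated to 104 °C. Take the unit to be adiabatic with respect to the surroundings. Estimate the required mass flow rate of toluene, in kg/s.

ṁ_c = 8.41 kg/s

Heat released by hot stream: Q = 3.19 × 1.04 × (225 − 99.7) = 415.7 kJ/s
Energy balance on cold side (adiabatic exchanger): Q = ṁ_c·Cp_c·(T_c,out − T_c,in)
ṁ_c = 415.7 / [1.71 × (104 − 75.1)] = 8.4116 kg/s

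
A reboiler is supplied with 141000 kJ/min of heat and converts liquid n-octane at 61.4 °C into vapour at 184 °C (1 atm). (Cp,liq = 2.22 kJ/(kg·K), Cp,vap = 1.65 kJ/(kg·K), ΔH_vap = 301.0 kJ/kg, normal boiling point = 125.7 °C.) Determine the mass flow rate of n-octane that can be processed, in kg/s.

ṁ = 4.35 kg/s

Δh = 2.22×(125.7−61.4) + 301.0 + 1.65×(184−125.7) = 539.94 kJ/kg
Q = 141000 kJ/min = 2350 kJ/s = 2350 kJ/s
ṁ = Q/Δh = 2350 / 539.94 = 4.3523 kg/s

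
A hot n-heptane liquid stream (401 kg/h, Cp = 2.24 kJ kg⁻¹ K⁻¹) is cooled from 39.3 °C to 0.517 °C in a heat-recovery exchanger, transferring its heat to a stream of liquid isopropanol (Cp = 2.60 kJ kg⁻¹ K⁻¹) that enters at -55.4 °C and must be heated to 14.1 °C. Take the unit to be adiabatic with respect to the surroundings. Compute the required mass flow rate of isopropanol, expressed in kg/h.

Heat released by hot stream: Q = 401 × 2.24 × (39.3 − 0.517) = 34836 kJ/h
Energy balance on cold side (adiabatic exchanger): Q = ṁ_c·Cp_c·(T_c,out − T_c,in)
ṁ_c = 34836 / [2.60 × (14.1 − -55.4)] = 192.79 kg/h

ṁ_c = 193 kg/h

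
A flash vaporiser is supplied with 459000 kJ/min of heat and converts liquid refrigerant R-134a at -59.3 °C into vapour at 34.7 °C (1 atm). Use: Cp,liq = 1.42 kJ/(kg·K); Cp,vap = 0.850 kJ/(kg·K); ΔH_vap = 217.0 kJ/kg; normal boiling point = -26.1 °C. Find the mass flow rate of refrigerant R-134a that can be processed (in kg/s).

Δh = 1.42×(-26.1−-59.3) + 217.0 + 0.850×(34.7−-26.1) = 315.82 kJ/kg
Q = 459000 kJ/min = 7650 kJ/s = 7650 kJ/s
ṁ = Q/Δh = 7650 / 315.82 = 24.222 kg/s

ṁ = 24.2 kg/s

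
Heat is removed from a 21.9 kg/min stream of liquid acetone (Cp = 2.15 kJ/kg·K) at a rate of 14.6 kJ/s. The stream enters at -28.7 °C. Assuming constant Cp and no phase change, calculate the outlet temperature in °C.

Q = 14.6 kJ/s = 876 kJ/min
ΔT = Q/(ṁ·Cp) = 876/(21.9×2.15) = 18.605 K
T_out = -28.7 − 18.605 = -47.305 °C

T_out = -47.3 °C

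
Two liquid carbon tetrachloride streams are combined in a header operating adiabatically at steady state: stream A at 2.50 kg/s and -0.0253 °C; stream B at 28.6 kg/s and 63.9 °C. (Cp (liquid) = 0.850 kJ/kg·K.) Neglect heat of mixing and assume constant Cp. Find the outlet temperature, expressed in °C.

T_out = 58.8 °C

No heat crosses the boundary, so H_out = H_in.
T_out = Σ ṁᵢCp,ᵢTᵢ / Σ ṁᵢCp,ᵢ
      = 1553.4 / 26.435 = 58.761 °C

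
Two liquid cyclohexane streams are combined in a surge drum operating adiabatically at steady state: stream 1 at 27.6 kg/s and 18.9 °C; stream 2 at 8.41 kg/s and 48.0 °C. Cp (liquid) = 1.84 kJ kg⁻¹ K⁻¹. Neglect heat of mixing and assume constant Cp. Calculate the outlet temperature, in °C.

No heat crosses the boundary, so H_out = H_in.
T_out = Σ ṁᵢCp,ᵢTᵢ / Σ ṁᵢCp,ᵢ
      = 1702.6 / 66.258 = 25.696 °C

T_out = 25.7 °C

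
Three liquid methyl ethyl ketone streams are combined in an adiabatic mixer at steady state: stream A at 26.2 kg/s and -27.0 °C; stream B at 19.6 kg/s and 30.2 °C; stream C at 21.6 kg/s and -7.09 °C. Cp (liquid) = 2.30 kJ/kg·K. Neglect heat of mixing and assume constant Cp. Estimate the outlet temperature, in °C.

T_out = -3.99 °C

Energy balance with Q = 0: Σ ṁᵢCp,ᵢ(T_out − Tᵢ) = 0
T_out = Σ ṁᵢCp,ᵢTᵢ / Σ ṁᵢCp,ᵢ
      = -617.84 / 155.02 = -3.9855 °C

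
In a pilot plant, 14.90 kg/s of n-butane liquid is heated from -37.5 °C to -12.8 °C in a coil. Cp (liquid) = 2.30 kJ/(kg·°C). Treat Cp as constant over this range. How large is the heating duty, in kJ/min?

Q = 50800 kJ/min

Q = ṁ·Cp·ΔT = 14.90 × 2.30 × (-12.8 − -37.5) = 846.47 kJ/s
Heating duty = 50788 kJ/min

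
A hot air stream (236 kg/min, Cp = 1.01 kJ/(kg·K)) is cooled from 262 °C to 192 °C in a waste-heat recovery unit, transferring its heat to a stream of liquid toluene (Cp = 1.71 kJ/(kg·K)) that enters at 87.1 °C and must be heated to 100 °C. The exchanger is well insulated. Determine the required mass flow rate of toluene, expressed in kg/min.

ṁ_c = 756 kg/min

Heat released by hot stream: Q = 236 × 1.01 × (262 − 192) = 16685 kJ/min
Energy balance on cold side (adiabatic exchanger): Q = ṁ_c·Cp_c·(T_c,out − T_c,in)
ṁ_c = 16685 / [1.71 × (100 − 87.1)] = 756.39 kg/min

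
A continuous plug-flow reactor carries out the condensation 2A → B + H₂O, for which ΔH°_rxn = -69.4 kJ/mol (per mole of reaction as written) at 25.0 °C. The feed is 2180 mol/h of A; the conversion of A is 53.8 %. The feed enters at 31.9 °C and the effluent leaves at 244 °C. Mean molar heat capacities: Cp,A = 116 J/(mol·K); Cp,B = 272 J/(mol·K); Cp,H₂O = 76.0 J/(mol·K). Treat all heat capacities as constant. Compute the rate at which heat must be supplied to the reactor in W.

Extent of reaction ξ = 0.538 × 2180 / 2 = 586.42 mol/h
Reaction term: ξ·ΔH°_rxn = 586.42 × -69.4 = -40698 kJ/h
Sensible, feed 31.9→25 °C: -1744.9 kJ/h
Outlet flows (mol/h): A 1007.2, B 586.42, H₂O 586.42
Sensible, products 25→244 °C: 70278 kJ/h
Q = ΔH = 27836 kJ/h = 7.7321 kW
Heat supplied = 7732.1 W

Q_in = 7730 W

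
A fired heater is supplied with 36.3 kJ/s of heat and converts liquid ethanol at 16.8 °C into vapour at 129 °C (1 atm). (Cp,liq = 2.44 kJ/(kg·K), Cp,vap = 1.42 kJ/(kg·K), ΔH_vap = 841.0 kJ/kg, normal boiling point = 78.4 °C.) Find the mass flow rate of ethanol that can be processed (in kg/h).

Δh = 2.44×(78.4−16.8) + 841.0 + 1.42×(129−78.4) = 1063.2 kJ/kg
Q = 36.3 kJ/s = 36.3 kJ/s = 130680 kJ/h
ṁ = Q/Δh = 130680 / 1063.2 = 122.92 kg/h

ṁ = 123 kg/h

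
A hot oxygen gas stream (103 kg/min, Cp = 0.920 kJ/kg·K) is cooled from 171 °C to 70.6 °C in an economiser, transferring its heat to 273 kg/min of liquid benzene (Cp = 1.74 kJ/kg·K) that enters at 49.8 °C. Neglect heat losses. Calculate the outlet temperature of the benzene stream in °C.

T_c,out = 69.8 °C

Heat released by hot stream: Q = 103 × 0.920 × (171 − 70.6) = 9513.9 kJ/min
Energy balance on cold side (adiabatic exchanger): Q = ṁ_c·Cp_c·(T_c,out − T_c,in)
T_c,out = 49.8 + 9513.9/(273 × 1.74) = 69.828 °C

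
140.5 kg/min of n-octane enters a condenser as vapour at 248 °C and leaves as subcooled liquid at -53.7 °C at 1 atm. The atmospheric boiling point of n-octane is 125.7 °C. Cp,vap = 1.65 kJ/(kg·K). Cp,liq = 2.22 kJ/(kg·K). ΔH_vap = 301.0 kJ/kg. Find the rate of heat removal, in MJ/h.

vapour 248→125.7 °C: -201.79 kJ/kg
condensation at 125.7 °C: -301 kJ/kg
liquid 125.7→-53.7 °C: -398.27 kJ/kg
Δh = -201.79 + -301 + -398.27 = -901.06 kJ/kg
Q = ṁ·Δh = 140.5 kg/min × -901.06 kJ/kg = -126600 kJ/min
|Q| = 2110 kW = 7596 MJ/h

Q_c = 7600 MJ/h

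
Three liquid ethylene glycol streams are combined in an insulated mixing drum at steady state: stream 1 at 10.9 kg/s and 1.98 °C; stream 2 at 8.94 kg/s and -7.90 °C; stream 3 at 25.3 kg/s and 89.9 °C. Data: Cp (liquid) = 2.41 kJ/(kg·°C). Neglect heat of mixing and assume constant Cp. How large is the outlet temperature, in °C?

Adiabatic, steady state ⇒ Σ ṁᵢCp,ᵢ(T_out − Tᵢ) = 0
T_out = Σ ṁᵢCp,ᵢTᵢ / Σ ṁᵢCp,ᵢ
      = 5363.3 / 108.79 = 49.301 °C

T_out = 49.3 °C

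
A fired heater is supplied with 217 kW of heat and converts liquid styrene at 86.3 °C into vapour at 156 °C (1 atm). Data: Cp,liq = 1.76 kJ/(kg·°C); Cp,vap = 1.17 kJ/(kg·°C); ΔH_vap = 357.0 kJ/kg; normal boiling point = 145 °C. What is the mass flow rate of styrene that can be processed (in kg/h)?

Δh = 1.76×(145−86.3) + 357.0 + 1.17×(156−145) = 473.18 kJ/kg
Q = 217 kW = 217 kJ/s = 781200 kJ/h
ṁ = Q/Δh = 781200 / 473.18 = 1651 kg/h

ṁ = 1650 kg/h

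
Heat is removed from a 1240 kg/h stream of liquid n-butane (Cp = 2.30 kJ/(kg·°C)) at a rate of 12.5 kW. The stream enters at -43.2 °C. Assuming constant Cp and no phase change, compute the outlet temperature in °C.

T_out = -59.0 °C

Q = 12.5 kW = 45000 kJ/h
ΔT = Q/(ṁ·Cp) = 45000/(1240×2.30) = 15.778 K
T_out = -43.2 − 15.778 = -58.978 °C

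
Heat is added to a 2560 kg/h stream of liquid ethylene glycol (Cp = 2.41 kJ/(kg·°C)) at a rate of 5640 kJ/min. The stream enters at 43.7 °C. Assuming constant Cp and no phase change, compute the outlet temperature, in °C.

T_out = 98.5 °C

Q = 5640 kJ/min = 338400 kJ/h
ΔT = Q/(ṁ·Cp) = 338400/(2560×2.41) = 54.85 K
T_out = 43.7 + 54.85 = 98.55 °C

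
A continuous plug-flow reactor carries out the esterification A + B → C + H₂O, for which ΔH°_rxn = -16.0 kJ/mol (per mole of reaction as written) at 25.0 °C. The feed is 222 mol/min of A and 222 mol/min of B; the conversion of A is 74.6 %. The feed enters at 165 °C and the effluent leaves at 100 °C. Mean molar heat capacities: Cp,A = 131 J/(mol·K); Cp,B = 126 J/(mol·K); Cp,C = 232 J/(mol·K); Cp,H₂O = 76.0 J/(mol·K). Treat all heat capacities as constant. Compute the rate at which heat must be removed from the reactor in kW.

Extent of reaction ξ = 0.746 × 222 = 165.61 mol/min
Reaction term: ξ·ΔH°_rxn = 165.61 × -16.0 = -2649.8 kJ/min
Sensible, feed 165→25 °C: -7987.6 kJ/min
Outlet flows (mol/min): A 56.388, B 56.388, C 165.61, H₂O 165.61
Sensible, products 25→100 °C: 4912.5 kJ/min
Q = ΔH = -5724.8 kJ/min = -95.414 kW
Heat removed = 95.414 kW

Q_out = 95.4 kW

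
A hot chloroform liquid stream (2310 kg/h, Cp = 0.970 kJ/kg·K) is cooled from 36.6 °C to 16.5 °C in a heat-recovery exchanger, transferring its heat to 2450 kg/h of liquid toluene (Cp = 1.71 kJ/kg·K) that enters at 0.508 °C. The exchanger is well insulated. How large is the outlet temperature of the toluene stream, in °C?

T_c,out = 11.3 °C

Heat released by hot stream: Q = 2310 × 0.970 × (36.6 − 16.5) = 45038 kJ/h
Energy balance on cold side (adiabatic exchanger): Q = ṁ_c·Cp_c·(T_c,out − T_c,in)
T_c,out = 0.508 + 45038/(2450 × 1.71) = 11.258 °C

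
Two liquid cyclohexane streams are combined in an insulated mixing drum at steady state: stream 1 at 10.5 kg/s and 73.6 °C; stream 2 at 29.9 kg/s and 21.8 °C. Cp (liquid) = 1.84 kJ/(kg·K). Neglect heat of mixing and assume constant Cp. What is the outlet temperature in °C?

T_out = 35.3 °C

Adiabatic, steady state ⇒ Σ ṁᵢCp,ᵢ(T_out − Tᵢ) = 0
Σ ṁᵢCp,ᵢTᵢ = 10.5×1.84×73.6 + 29.9×1.84×21.8 = 2621.3
Σ ṁᵢCp,ᵢ = 10.5×1.84 + 29.9×1.84 = 74.336
T_out = 2621.3 / 74.336 = 35.263 °C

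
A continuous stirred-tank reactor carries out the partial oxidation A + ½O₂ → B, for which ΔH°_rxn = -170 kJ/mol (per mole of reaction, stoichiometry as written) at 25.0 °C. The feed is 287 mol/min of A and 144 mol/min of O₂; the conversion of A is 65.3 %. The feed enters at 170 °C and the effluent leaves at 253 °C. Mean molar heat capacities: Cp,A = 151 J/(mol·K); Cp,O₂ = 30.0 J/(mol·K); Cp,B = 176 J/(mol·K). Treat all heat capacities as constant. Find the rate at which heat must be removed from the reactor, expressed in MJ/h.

Q_out = 1650 MJ/h

Extent of reaction ξ = 0.653 × 287 = 187.41 mol/min
Reaction term: ξ·ΔH°_rxn = 187.41 × -170 = -31860 kJ/min
Sensible, feed 170→25 °C: -6910.3 kJ/min
Outlet flows (mol/min): A 99.589, O₂ 50.294, B 187.41
Sensible, products 25→253 °C: 11293 kJ/min
Q = ΔH = -27477 kJ/min = -457.95 kW
Heat removed = 1648.6 MJ/h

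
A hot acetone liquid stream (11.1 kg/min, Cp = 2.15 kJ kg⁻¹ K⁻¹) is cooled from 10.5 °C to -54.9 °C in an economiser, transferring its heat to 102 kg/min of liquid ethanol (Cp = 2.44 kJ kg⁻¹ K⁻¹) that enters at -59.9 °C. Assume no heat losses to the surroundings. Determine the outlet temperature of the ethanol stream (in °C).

Heat released by hot stream: Q = 11.1 × 2.15 × (10.5 − -54.9) = 1560.8 kJ/min
Energy balance on cold side (adiabatic exchanger): Q = ṁ_c·Cp_c·(T_c,out − T_c,in)
T_c,out = -59.9 + 1560.8/(102 × 2.44) = -53.629 °C

T_c,out = -53.6 °C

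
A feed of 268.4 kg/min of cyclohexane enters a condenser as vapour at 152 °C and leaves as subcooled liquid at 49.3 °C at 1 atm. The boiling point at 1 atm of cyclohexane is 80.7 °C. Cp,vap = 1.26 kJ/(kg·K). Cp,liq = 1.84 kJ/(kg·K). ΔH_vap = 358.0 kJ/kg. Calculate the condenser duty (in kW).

vapour 152→80.7 °C: -89.838 kJ/kg
condensation at 80.7 °C: -358 kJ/kg
liquid 80.7→49.3 °C: -57.776 kJ/kg
Δh = -89.838 + -358 + -57.776 = -505.61 kJ/kg
Q = ṁ·Δh = 268.4 kg/min × -505.61 kJ/kg = -135710 kJ/min
|Q| = 2261.8 kW

Q_c = 2260 kW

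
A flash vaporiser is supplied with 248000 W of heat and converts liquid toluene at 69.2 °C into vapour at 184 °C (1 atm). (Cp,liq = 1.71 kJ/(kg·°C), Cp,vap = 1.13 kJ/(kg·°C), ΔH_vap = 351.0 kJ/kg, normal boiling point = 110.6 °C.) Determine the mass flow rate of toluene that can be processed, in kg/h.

ṁ = 1770 kg/h

Δh = 1.71×(110.6−69.2) + 351.0 + 1.13×(184−110.6) = 504.74 kJ/kg
Q = 248000 W = 248 kJ/s = 892800 kJ/h
ṁ = Q/Δh = 892800 / 504.74 = 1768.8 kg/h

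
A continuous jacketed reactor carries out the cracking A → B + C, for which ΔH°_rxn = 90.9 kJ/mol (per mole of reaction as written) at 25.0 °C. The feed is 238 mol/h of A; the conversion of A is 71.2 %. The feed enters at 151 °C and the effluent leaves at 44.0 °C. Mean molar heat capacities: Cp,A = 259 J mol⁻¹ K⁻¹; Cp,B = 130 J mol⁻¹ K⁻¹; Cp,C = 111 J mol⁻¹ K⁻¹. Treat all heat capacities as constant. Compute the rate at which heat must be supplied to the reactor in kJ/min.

Extent of reaction ξ = 0.712 × 238 = 169.46 mol/h
Reaction term: ξ·ΔH°_rxn = 169.46 × 90.9 = 15404 kJ/h
Sensible, feed 151→25 °C: -7766.9 kJ/h
Outlet flows (mol/h): A 68.544, B 169.46, C 169.46
Sensible, products 25→44.0 °C: 1113.2 kJ/h
Q = ΔH = 8749.9 kJ/h = 2.4305 kW
Heat supplied = 145.83 kJ/min

Q_in = 146 kJ/min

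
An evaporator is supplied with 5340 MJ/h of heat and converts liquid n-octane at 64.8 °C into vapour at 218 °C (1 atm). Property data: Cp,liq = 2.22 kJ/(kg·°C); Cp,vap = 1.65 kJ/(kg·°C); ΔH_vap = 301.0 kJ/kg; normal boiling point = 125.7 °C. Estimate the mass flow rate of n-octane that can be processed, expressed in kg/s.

Δh = 2.22×(125.7−64.8) + 301.0 + 1.65×(218−125.7) = 588.49 kJ/kg
Q = 5340 MJ/h = 1483.3 kJ/s = 1483.3 kJ/s
ṁ = Q/Δh = 1483.3 / 588.49 = 2.5206 kg/s

ṁ = 2.52 kg/s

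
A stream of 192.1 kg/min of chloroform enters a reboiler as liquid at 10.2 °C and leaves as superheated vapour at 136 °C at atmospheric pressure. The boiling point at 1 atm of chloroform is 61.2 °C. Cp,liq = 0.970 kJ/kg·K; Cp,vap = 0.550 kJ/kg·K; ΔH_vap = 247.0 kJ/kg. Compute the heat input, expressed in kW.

Q = 1080 kW

liquid 10.2→61.2 °C: 49.47 kJ/kg
vaporisation at 61.2 °C: 247 kJ/kg
vapour 61.2→136 °C: 41.14 kJ/kg
Δh = 49.47 + 247 + 41.14 = 337.61 kJ/kg
Q = ṁ·Δh = 192.1 kg/min × 337.61 kJ/kg = 64855 kJ/min
|Q| = 1080.9 kW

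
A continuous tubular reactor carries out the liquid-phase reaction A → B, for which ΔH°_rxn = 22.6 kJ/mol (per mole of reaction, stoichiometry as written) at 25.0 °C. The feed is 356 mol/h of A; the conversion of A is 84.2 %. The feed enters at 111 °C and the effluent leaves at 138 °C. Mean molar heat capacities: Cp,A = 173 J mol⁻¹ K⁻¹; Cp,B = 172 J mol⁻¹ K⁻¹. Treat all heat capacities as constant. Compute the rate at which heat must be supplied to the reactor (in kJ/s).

Q_in = 2.33 kJ/s

Extent of reaction ξ = 0.842 × 356 = 299.75 mol/h
Reaction term: ξ·ΔH°_rxn = 299.75 × 22.6 = 6774.4 kJ/h
Sensible, feed 111→25 °C: -5296.6 kJ/h
Outlet flows (mol/h): A 56.248, B 299.75
Sensible, products 25→138 °C: 6925.6 kJ/h
Q = ΔH = 8403.4 kJ/h = 2.3343 kW
Heat supplied = 2.3343 kJ/s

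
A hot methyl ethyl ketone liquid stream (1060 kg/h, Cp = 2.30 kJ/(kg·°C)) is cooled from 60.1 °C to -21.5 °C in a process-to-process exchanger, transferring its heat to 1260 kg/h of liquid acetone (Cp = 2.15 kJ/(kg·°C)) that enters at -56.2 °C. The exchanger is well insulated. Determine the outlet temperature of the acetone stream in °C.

Heat released by hot stream: Q = 1060 × 2.30 × (60.1 − -21.5) = 198940 kJ/h
Energy balance on cold side (adiabatic exchanger): Q = ṁ_c·Cp_c·(T_c,out − T_c,in)
T_c,out = -56.2 + 198940/(1260 × 2.15) = 17.237 °C

T_c,out = 17.2 °C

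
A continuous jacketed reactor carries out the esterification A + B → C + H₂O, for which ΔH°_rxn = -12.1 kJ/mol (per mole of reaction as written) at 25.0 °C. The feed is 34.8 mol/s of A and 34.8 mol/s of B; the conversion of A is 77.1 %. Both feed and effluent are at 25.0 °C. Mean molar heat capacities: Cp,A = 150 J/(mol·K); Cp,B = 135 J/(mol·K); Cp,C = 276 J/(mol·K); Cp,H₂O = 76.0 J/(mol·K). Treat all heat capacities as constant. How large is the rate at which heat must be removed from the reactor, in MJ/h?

Extent of reaction ξ = 0.771 × 34.8 = 26.831 mol/s
Reaction term: ξ·ΔH°_rxn = 26.831 × -12.1 = -324.65 kJ/s
Q = ΔH = -324.65 kJ/s = -324.65 kW
Heat removed = 1168.7 MJ/h

Q_out = 1170 MJ/h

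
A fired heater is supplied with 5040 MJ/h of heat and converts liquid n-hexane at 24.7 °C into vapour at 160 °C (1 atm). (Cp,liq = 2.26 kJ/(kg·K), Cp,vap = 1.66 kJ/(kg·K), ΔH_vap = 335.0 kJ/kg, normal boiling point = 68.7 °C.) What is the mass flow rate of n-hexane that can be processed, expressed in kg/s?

Δh = 2.26×(68.7−24.7) + 335.0 + 1.66×(160−68.7) = 586 kJ/kg
Q = 5040 MJ/h = 1400 kJ/s = 1400 kJ/s
ṁ = Q/Δh = 1400 / 586 = 2.3891 kg/s

ṁ = 2.39 kg/s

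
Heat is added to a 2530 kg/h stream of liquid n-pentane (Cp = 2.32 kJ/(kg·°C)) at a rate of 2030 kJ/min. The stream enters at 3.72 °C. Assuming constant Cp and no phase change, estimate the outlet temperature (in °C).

Q = 2030 kJ/min = 121800 kJ/h
ΔT = Q/(ṁ·Cp) = 121800/(2530×2.32) = 20.751 K
T_out = 3.72 + 20.751 = 24.471 °C

T_out = 24.5 °C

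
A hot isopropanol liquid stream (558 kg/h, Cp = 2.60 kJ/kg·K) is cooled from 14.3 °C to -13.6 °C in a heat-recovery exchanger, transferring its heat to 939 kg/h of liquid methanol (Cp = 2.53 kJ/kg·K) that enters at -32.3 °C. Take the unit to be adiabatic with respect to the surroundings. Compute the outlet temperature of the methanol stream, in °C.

Heat released by hot stream: Q = 558 × 2.60 × (14.3 − -13.6) = 40477 kJ/h
Energy balance on cold side (adiabatic exchanger): Q = ṁ_c·Cp_c·(T_c,out − T_c,in)
T_c,out = -32.3 + 40477/(939 × 2.53) = -15.262 °C

T_c,out = -15.3 °C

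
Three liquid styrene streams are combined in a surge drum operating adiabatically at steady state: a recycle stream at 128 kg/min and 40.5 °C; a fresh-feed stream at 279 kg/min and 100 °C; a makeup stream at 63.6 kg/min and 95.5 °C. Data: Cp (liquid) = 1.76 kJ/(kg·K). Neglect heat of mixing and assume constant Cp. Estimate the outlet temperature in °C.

T_out = 83.2 °C

Adiabatic, steady state ⇒ Σ ṁᵢCp,ᵢ(T_out − Tᵢ) = 0
T_out = Σ ṁᵢCp,ᵢTᵢ / Σ ṁᵢCp,ᵢ
      = 68918 / 828.26 = 83.208 °C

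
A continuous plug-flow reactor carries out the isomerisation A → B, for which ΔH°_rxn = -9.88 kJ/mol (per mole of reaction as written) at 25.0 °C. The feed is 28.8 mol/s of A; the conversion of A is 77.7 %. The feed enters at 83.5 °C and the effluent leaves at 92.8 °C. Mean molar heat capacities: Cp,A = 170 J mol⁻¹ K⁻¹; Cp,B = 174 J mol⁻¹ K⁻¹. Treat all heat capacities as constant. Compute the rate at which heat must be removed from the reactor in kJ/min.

Extent of reaction ξ = 0.777 × 28.8 = 22.378 mol/s
Reaction term: ξ·ΔH°_rxn = 22.378 × -9.88 = -221.09 kJ/s
Sensible, feed 83.5→25 °C: -286.42 kJ/s
Outlet flows (mol/s): A 6.4224, B 22.378
Sensible, products 25→92.8 °C: 338.02 kJ/s
Q = ΔH = -169.49 kJ/s = -169.49 kW
Heat removed = 10169 kJ/min

Q_out = 10200 kJ/min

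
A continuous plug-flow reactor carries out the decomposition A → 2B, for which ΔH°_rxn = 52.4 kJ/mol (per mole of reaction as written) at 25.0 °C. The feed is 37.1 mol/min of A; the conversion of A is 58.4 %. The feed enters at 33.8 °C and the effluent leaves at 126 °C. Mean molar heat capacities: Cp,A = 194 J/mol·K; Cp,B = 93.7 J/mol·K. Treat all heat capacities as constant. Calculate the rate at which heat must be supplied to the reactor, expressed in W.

Extent of reaction ξ = 0.584 × 37.1 = 21.666 mol/min
Reaction term: ξ·ΔH°_rxn = 21.666 × 52.4 = 1135.3 kJ/min
Sensible, feed 33.8→25 °C: -63.337 kJ/min
Outlet flows (mol/min): A 15.434, B 43.333
Sensible, products 25→126 °C: 712.49 kJ/min
Q = ΔH = 1784.5 kJ/min = 29.741 kW
Heat supplied = 29741 W

Q_in = 29700 W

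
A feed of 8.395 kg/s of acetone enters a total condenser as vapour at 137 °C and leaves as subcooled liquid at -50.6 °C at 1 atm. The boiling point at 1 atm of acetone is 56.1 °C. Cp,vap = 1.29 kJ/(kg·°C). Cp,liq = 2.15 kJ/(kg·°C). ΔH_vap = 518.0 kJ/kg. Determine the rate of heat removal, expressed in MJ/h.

Q_c = 25700 MJ/h

vapour 137→56.1 °C: -104.36 kJ/kg
condensation at 56.1 °C: -518 kJ/kg
liquid 56.1→-50.6 °C: -229.41 kJ/kg
Δh = -104.36 + -518 + -229.41 = -851.77 kJ/kg
Q = ṁ·Δh = 8.395 kg/s × -851.77 kJ/kg = -7150.6 kJ/s
|Q| = 7150.6 kW = 25742 MJ/h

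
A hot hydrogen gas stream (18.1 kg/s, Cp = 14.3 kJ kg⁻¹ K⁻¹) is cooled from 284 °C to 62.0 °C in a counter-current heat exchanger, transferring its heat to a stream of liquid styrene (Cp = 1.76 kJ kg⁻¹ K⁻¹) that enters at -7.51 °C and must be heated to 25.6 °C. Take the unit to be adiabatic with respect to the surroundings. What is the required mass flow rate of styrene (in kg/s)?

Heat released by hot stream: Q = 18.1 × 14.3 × (284 − 62.0) = 57460 kJ/s
Energy balance on cold side (adiabatic exchanger): Q = ṁ_c·Cp_c·(T_c,out − T_c,in)
ṁ_c = 57460 / [1.76 × (25.6 − -7.51)] = 986.04 kg/s

ṁ_c = 986 kg/s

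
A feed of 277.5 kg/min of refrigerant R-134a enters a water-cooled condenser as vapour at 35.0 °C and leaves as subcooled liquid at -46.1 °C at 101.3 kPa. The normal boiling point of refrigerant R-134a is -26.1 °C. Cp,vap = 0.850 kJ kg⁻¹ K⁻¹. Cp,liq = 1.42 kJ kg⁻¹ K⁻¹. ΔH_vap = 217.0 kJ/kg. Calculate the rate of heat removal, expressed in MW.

Q_c = 1.38 MW

vapour 35.0→-26.1 °C: -51.935 kJ/kg
condensation at -26.1 °C: -217 kJ/kg
liquid -26.1→-46.1 °C: -28.4 kJ/kg
Δh = -51.935 + -217 + -28.4 = -297.33 kJ/kg
Q = ṁ·Δh = 277.5 kg/min × -297.33 kJ/kg = -82510 kJ/min
|Q| = 1375.2 kW = 1.3752 MW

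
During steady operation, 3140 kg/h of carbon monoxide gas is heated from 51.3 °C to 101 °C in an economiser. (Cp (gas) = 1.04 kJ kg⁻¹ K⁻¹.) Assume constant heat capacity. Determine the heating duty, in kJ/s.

Q = 45.1 kJ/s

Q = ṁ·Cp·ΔT = 3140 × 1.04 × (101 − 51.3) = 162300 kJ/h
Converting: 162300 / 3600 s = 45.083 kW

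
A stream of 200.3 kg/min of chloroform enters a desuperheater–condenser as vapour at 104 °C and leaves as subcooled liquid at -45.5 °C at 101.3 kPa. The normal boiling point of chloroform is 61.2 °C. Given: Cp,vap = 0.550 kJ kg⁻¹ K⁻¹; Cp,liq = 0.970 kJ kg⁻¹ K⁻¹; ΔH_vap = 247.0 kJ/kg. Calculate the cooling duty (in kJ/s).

vapour 104→61.2 °C: -23.54 kJ/kg
condensation at 61.2 °C: -247 kJ/kg
liquid 61.2→-45.5 °C: -103.5 kJ/kg
Δh = -23.54 + -247 + -103.5 = -374.04 kJ/kg
Q = ṁ·Δh = 200.3 kg/min × -374.04 kJ/kg = -74920 kJ/min
|Q| = 1248.7 kW

Q_c = 1250 kJ/s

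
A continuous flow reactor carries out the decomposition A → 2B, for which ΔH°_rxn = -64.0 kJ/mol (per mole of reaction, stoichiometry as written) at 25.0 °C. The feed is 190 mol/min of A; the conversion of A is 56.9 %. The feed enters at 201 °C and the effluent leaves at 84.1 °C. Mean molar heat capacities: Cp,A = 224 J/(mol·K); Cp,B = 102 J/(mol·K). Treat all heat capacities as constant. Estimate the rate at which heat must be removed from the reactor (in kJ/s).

Q_out = 200 kJ/s

Extent of reaction ξ = 0.569 × 190 = 108.11 mol/min
Reaction term: ξ·ΔH°_rxn = 108.11 × -64.0 = -6919 kJ/min
Sensible, feed 201→25 °C: -7490.6 kJ/min
Outlet flows (mol/min): A 81.89, B 216.22
Sensible, products 25→84.1 °C: 2387.5 kJ/min
Q = ΔH = -12022 kJ/min = -200.37 kW
Heat removed = 200.37 kJ/s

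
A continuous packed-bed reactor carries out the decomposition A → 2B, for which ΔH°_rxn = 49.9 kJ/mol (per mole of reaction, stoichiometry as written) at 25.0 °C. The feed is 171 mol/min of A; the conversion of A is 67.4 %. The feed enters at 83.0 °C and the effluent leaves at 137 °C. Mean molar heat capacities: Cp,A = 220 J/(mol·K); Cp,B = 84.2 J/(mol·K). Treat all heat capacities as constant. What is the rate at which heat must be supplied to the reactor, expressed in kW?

Q_in = 119 kW

Extent of reaction ξ = 0.674 × 171 = 115.25 mol/min
Reaction term: ξ·ΔH°_rxn = 115.25 × 49.9 = 5751.2 kJ/min
Sensible, feed 83.0→25 °C: -2182 kJ/min
Outlet flows (mol/min): A 55.746, B 230.51
Sensible, products 25→137 °C: 3547.4 kJ/min
Q = ΔH = 7116.6 kJ/min = 118.61 kW
Heat supplied = 118.61 kW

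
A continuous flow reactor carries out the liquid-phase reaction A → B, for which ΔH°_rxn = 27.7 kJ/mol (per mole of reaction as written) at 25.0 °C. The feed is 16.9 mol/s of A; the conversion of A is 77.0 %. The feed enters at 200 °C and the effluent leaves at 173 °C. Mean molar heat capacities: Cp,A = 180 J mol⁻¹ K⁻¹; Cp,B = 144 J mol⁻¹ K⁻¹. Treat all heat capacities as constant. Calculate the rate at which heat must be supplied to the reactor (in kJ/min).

Extent of reaction ξ = 0.770 × 16.9 = 13.013 mol/s
Reaction term: ξ·ΔH°_rxn = 13.013 × 27.7 = 360.46 kJ/s
Sensible, feed 200→25 °C: -532.35 kJ/s
Outlet flows (mol/s): A 3.887, B 13.013
Sensible, products 25→173 °C: 380.88 kJ/s
Q = ΔH = 208.99 kJ/s = 208.99 kW
Heat supplied = 12540 kJ/min

Q_in = 12500 kJ/min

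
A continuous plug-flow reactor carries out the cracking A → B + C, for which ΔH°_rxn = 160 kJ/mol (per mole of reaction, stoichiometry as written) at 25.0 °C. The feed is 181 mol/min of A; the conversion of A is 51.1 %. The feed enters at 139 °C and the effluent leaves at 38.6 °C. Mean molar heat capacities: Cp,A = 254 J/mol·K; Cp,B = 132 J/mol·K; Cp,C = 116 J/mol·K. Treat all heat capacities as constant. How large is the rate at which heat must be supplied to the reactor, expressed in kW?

Q_in = 170 kW

Extent of reaction ξ = 0.511 × 181 = 92.491 mol/min
Reaction term: ξ·ΔH°_rxn = 92.491 × 160 = 14799 kJ/min
Sensible, feed 139→25 °C: -5241 kJ/min
Outlet flows (mol/min): A 88.509, B 92.491, C 92.491
Sensible, products 25→38.6 °C: 617.7 kJ/min
Q = ΔH = 10175 kJ/min = 169.59 kW
Heat supplied = 169.59 kW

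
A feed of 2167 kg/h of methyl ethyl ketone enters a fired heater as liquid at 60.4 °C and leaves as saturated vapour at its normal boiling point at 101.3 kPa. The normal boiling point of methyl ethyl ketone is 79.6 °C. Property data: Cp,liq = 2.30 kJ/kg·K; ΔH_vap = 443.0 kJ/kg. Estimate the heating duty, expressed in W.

Q = 293000 W

liquid 60.4→79.6 °C: 44.16 kJ/kg
vaporisation at 79.6 °C: 443 kJ/kg
Δh = 44.16 + 443 = 487.16 kJ/kg
Q = ṁ·Δh = 2167 kg/h × 487.16 kJ/kg = 1.0557e+06 kJ/h
|Q| = 293.24 kW = 293240 W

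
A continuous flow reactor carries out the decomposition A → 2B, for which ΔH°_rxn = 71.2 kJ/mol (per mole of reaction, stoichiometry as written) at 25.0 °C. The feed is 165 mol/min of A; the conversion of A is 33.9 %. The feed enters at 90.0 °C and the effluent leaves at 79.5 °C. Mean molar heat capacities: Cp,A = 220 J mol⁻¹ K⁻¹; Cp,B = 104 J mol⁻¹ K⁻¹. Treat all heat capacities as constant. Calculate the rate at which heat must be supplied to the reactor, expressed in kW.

Q_in = 59.4 kW

Extent of reaction ξ = 0.339 × 165 = 55.935 mol/min
Reaction term: ξ·ΔH°_rxn = 55.935 × 71.2 = 3982.6 kJ/min
Sensible, feed 90.0→25 °C: -2359.5 kJ/min
Outlet flows (mol/min): A 109.06, B 111.87
Sensible, products 25→79.5 °C: 1941.8 kJ/min
Q = ΔH = 3564.8 kJ/min = 59.414 kW
Heat supplied = 59.414 kW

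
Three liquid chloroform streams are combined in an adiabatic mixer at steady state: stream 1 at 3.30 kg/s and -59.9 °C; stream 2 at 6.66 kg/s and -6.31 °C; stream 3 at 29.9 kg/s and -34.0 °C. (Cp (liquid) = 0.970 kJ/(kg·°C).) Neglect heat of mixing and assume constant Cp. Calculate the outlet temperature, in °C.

T_out = -31.5 °C

No heat crosses the boundary, so H_out = H_in.
T_out = Σ ṁᵢCp,ᵢTᵢ / Σ ṁᵢCp,ᵢ
      = -1218.6 / 38.664 = -31.518 °C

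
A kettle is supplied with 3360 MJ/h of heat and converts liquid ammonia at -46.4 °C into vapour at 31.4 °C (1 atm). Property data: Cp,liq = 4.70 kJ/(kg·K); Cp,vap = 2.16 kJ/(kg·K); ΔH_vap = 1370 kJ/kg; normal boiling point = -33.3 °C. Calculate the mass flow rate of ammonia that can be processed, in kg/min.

Δh = 4.70×(-33.3−-46.4) + 1370 + 2.16×(31.4−-33.3) = 1571.3 kJ/kg
Q = 3360 MJ/h = 933.33 kJ/s = 56000 kJ/min
ṁ = Q/Δh = 56000 / 1571.3 = 35.639 kg/min

ṁ = 35.6 kg/min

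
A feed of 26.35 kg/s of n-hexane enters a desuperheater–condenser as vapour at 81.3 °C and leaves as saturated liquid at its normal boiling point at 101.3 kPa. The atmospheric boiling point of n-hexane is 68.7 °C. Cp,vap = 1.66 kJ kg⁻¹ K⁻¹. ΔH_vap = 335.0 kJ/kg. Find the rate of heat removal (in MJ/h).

vapour 81.3→68.7 °C: -20.916 kJ/kg
condensation at 68.7 °C: -335 kJ/kg
Δh = -20.916 + -335 = -355.92 kJ/kg
Q = ṁ·Δh = 26.35 kg/s × -355.92 kJ/kg = -9378.4 kJ/s
|Q| = 9378.4 kW = 33762 MJ/h

Q_c = 33800 MJ/h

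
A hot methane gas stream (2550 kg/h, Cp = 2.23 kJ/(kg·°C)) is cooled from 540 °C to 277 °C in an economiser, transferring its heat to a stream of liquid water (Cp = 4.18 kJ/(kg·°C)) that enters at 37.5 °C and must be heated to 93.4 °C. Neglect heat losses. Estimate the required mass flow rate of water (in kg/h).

ṁ_c = 6400 kg/h

Heat released by hot stream: Q = 2550 × 2.23 × (540 − 277) = 1.4955e+06 kJ/h
Energy balance on cold side (adiabatic exchanger): Q = ṁ_c·Cp_c·(T_c,out − T_c,in)
ṁ_c = 1.4955e+06 / [4.18 × (93.4 − 37.5)] = 6400.5 kg/h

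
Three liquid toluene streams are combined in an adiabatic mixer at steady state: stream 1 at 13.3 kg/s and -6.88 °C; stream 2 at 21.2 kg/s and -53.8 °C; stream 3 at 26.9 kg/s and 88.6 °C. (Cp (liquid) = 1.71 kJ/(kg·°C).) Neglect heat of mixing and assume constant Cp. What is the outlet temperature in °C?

Adiabatic, steady state ⇒ Σ ṁᵢCp,ᵢ(T_out − Tᵢ) = 0
Σ ṁᵢCp,ᵢTᵢ = 13.3×1.71×-6.88 + 21.2×1.71×-53.8 + 26.9×1.71×88.6 = 1968.7
Σ ṁᵢCp,ᵢ = 13.3×1.71 + 21.2×1.71 + 26.9×1.71 = 104.99
T_out = 1968.7 / 104.99 = 18.75 °C

T_out = 18.8 °C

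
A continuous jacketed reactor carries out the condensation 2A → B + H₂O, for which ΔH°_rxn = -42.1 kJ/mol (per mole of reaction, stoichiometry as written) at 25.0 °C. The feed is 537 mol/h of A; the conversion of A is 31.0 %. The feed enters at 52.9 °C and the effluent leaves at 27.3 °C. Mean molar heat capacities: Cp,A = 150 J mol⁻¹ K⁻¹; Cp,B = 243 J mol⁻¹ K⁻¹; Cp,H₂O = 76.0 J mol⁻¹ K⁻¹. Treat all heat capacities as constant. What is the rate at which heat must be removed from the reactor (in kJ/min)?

Extent of reaction ξ = 0.310 × 537 / 2 = 83.235 mol/h
Reaction term: ξ·ΔH°_rxn = 83.235 × -42.1 = -3504.2 kJ/h
Sensible, feed 52.9→25 °C: -2247.3 kJ/h
Outlet flows (mol/h): A 370.53, B 83.235, H₂O 83.235
Sensible, products 25→27.3 °C: 188.9 kJ/h
Q = ΔH = -5562.6 kJ/h = -1.5452 kW
Heat removed = 92.711 kJ/min

Q_out = 92.7 kJ/min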